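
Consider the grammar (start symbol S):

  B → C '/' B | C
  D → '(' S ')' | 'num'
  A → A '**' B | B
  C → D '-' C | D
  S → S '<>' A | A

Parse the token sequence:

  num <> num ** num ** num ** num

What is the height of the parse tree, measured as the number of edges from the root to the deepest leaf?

8

[S [S [A [B [C [D num]]]]] <> [A [A [A [A [B [C [D num]]]] ** [B [C [D num]]]] ** [B [C [D num]]]] ** [B [C [D num]]]]]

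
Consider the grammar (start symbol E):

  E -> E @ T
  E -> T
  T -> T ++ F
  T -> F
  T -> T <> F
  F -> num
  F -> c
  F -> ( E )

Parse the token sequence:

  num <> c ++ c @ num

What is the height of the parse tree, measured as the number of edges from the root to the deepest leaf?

[E [E [T [T [T [F num]] <> [F c]] ++ [F c]]] @ [T [F num]]]

6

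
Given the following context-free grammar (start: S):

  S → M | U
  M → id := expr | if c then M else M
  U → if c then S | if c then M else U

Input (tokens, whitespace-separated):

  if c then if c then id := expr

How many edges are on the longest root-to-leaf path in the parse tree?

[S [U if c then [S [U if c then [S [M id := expr]]]]]]

6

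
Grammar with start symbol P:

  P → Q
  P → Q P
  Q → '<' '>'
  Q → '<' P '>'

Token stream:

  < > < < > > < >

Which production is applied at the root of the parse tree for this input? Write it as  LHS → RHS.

P → Q P

[P [Q < >] [P [Q < [P [Q < >]] >] [P [Q < >]]]]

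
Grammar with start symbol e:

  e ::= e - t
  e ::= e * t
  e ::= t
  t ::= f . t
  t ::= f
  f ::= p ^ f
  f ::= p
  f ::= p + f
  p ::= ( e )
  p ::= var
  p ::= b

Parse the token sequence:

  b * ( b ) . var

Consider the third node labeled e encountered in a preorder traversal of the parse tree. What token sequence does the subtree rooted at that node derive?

b

[e [e [t [f [p b]]]] * [t [f [p ( [e [t [f [p b]]]] )]] . [t [f [p var]]]]]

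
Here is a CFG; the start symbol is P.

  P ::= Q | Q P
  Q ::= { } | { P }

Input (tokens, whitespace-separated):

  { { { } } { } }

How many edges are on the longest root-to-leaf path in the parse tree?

[P [Q { [P [Q { [P [Q { }]] }] [P [Q { }]]] }]]

6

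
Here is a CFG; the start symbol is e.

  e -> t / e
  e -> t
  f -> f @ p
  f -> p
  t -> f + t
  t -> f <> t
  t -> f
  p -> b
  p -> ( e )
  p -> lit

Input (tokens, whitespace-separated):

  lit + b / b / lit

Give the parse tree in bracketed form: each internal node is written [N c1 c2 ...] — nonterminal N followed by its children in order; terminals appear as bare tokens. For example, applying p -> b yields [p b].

e
t / e
f + t / e
p + t / e
lit + t / e
lit + f / e
lit + p / e
lit + b / e
lit + b / t / e
lit + b / f / e
lit + b / p / e
lit + b / b / e
lit + b / b / t
lit + b / b / f
lit + b / b / p
lit + b / b / lit

[e [t [f [p lit]] + [t [f [p b]]]] / [e [t [f [p b]]] / [e [t [f [p lit]]]]]]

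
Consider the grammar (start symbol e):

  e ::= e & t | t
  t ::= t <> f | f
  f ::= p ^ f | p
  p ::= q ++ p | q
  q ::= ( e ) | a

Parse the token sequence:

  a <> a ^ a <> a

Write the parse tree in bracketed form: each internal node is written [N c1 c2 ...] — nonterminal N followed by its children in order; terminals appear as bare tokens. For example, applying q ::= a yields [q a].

e
t
t <> f
t <> f <> f
f <> f <> f
p <> f <> f
q <> f <> f
a <> f <> f
a <> p ^ f <> f
a <> q ^ f <> f
a <> a ^ f <> f
a <> a ^ p <> f
a <> a ^ q <> f
a <> a ^ a <> f
a <> a ^ a <> p
a <> a ^ a <> q
a <> a ^ a <> a

[e [t [t [t [f [p [q a]]]] <> [f [p [q a]] ^ [f [p [q a]]]]] <> [f [p [q a]]]]]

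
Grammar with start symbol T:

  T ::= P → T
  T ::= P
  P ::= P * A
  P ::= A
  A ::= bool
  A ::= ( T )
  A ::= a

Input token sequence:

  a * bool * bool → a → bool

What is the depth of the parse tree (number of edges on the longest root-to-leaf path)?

[T [P [P [P [A a]] * [A bool]] * [A bool]] → [T [P [A a]] → [T [P [A bool]]]]]

5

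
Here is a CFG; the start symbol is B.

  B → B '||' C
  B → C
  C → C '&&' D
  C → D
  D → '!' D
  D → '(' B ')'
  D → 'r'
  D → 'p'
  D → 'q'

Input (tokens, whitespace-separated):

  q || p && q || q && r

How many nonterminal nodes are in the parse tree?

13

[B [B [B [C [D q]]] || [C [C [D p]] && [D q]]] || [C [C [D q]] && [D r]]]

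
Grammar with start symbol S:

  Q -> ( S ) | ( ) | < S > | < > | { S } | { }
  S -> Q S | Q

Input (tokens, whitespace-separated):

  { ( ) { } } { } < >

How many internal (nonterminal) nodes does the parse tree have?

10

[S [Q { [S [Q ( )] [S [Q { }]]] }] [S [Q { }] [S [Q < >]]]]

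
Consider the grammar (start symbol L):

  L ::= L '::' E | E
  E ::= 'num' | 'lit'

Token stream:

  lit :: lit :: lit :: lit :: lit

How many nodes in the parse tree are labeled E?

[L [L [L [L [L [E lit]] :: [E lit]] :: [E lit]] :: [E lit]] :: [E lit]]

5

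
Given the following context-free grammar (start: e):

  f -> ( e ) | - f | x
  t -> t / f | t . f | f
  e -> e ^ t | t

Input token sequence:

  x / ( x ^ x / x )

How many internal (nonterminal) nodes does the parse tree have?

[e [t [t [f x]] / [f ( [e [e [t [f x]]] ^ [t [t [f x]] / [f x]]] )]]]

13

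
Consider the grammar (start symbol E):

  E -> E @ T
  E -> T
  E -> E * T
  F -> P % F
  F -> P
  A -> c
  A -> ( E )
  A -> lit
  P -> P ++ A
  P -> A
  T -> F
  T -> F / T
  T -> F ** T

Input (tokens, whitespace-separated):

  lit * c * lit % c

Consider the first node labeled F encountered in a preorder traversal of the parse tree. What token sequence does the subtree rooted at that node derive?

[E [E [E [T [F [P [A lit]]]]] * [T [F [P [A c]]]]] * [T [F [P [A lit]] % [F [P [A c]]]]]]

lit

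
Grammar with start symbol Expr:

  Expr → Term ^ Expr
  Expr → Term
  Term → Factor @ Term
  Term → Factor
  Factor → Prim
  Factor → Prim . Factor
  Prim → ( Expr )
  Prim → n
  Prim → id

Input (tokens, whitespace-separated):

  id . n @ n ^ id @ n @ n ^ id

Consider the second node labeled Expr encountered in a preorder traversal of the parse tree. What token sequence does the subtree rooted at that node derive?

id @ n @ n ^ id

[Expr [Term [Factor [Prim id] . [Factor [Prim n]]] @ [Term [Factor [Prim n]]]] ^ [Expr [Term [Factor [Prim id]] @ [Term [Factor [Prim n]] @ [Term [Factor [Prim n]]]]] ^ [Expr [Term [Factor [Prim id]]]]]]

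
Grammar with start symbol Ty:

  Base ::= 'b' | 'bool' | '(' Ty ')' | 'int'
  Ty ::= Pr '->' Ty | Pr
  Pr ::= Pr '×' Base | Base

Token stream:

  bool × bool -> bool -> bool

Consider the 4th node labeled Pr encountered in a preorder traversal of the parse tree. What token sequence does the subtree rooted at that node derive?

bool

[Ty [Pr [Pr [Base bool]] × [Base bool]] -> [Ty [Pr [Base bool]] -> [Ty [Pr [Base bool]]]]]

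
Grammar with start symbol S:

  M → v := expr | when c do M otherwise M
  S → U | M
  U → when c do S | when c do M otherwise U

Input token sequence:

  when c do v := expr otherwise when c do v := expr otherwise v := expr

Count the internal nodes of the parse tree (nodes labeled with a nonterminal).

[S [M when c do [M v := expr] otherwise [M when c do [M v := expr] otherwise [M v := expr]]]]

6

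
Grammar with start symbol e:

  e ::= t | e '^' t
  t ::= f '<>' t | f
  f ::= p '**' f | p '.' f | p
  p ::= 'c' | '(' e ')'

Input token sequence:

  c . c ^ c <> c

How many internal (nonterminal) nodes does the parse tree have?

[e [e [t [f [p c] . [f [p c]]]]] ^ [t [f [p c]] <> [t [f [p c]]]]]

13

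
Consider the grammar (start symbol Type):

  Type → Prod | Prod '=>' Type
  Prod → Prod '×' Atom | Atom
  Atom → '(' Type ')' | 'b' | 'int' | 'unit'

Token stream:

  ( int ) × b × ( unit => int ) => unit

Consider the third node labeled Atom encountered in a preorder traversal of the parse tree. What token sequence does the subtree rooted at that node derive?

[Type [Prod [Prod [Prod [Atom ( [Type [Prod [Atom int]]] )]] × [Atom b]] × [Atom ( [Type [Prod [Atom unit]] => [Type [Prod [Atom int]]]] )]] => [Type [Prod [Atom unit]]]]

b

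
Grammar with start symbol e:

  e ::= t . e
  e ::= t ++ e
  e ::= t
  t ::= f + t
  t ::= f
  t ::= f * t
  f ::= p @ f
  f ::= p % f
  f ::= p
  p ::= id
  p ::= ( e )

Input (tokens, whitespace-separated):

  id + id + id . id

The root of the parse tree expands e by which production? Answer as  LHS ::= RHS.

[e [t [f [p id]] + [t [f [p id]] + [t [f [p id]]]]] . [e [t [f [p id]]]]]

e ::= t . e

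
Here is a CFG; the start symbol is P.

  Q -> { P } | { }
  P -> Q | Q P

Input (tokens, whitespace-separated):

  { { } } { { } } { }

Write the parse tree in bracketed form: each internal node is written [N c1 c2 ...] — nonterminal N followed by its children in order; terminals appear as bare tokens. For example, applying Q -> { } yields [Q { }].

P
Q P
{ P } P
{ Q } P
{ { } } P
{ { } } Q P
{ { } } { P } P
{ { } } { Q } P
{ { } } { { } } P
{ { } } { { } } Q
{ { } } { { } } { }

[P [Q { [P [Q { }]] }] [P [Q { [P [Q { }]] }] [P [Q { }]]]]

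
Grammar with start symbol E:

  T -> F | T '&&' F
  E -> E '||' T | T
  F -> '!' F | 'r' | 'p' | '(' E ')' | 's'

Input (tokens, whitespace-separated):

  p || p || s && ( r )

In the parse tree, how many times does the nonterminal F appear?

5

[E [E [E [T [F p]]] || [T [F p]]] || [T [T [F s]] && [F ( [E [T [F r]]] )]]]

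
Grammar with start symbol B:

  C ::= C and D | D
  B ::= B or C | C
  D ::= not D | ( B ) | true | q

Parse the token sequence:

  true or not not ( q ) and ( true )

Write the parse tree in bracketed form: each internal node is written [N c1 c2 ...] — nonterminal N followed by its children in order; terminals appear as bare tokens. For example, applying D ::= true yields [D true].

[B [B [C [D true]]] or [C [C [D not [D not [D ( [B [C [D q]]] )]]]] and [D ( [B [C [D true]]] )]]]

B
B or C
C or C
D or C
true or C
true or C and D
true or D and D
true or not D and D
true or not not D and D
true or not not ( B ) and D
true or not not ( C ) and D
true or not not ( D ) and D
true or not not ( q ) and D
true or not not ( q ) and ( B )
true or not not ( q ) and ( C )
true or not not ( q ) and ( D )
true or not not ( q ) and ( true )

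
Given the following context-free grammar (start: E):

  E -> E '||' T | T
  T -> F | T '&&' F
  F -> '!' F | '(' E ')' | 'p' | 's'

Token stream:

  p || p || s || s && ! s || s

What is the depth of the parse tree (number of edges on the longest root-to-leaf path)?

7

[E [E [E [E [E [T [F p]]] || [T [F p]]] || [T [F s]]] || [T [T [F s]] && [F ! [F s]]]] || [T [F s]]]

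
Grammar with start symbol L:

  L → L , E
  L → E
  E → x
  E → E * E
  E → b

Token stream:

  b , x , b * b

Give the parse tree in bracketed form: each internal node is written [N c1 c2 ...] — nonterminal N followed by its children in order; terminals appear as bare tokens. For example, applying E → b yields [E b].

[L [L [L [E b]] , [E x]] , [E [E b] * [E b]]]

L
L , E
L , E , E
E , E , E
b , E , E
b , x , E
b , x , E * E
b , x , b * E
b , x , b * b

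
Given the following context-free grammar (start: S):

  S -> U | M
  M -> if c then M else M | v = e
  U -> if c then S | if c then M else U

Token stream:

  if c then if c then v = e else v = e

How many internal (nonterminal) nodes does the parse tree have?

6

[S [U if c then [S [M if c then [M v = e] else [M v = e]]]]]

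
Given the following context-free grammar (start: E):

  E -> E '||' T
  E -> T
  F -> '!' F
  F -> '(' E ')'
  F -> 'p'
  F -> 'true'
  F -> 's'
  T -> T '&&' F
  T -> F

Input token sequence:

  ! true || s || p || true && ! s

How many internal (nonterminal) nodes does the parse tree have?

[E [E [E [E [T [F ! [F true]]]] || [T [F s]]] || [T [F p]]] || [T [T [F true]] && [F ! [F s]]]]

16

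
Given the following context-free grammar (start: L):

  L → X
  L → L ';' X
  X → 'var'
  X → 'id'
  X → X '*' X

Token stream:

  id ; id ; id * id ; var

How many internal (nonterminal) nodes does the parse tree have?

10

[L [L [L [L [X id]] ; [X id]] ; [X [X id] * [X id]]] ; [X var]]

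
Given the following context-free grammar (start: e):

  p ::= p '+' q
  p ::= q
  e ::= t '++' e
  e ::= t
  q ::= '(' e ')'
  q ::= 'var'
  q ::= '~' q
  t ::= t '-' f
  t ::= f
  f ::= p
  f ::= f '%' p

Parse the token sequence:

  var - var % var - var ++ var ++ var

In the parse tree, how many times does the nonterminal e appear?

[e [t [t [t [f [p [q var]]]] - [f [f [p [q var]]] % [p [q var]]]] - [f [p [q var]]]] ++ [e [t [f [p [q var]]]] ++ [e [t [f [p [q var]]]]]]]

3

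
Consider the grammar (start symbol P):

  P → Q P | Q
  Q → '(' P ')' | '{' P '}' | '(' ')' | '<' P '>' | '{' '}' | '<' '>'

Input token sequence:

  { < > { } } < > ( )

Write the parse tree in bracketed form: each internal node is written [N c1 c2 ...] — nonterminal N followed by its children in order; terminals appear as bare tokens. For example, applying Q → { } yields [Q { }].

[P [Q { [P [Q < >] [P [Q { }]]] }] [P [Q < >] [P [Q ( )]]]]

P
Q P
{ P } P
{ Q P } P
{ < > P } P
{ < > Q } P
{ < > { } } P
{ < > { } } Q P
{ < > { } } < > P
{ < > { } } < > Q
{ < > { } } < > ( )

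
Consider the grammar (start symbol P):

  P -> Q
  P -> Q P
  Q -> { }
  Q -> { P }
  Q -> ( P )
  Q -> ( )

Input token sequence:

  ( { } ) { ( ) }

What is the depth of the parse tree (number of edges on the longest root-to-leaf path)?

5

[P [Q ( [P [Q { }]] )] [P [Q { [P [Q ( )]] }]]]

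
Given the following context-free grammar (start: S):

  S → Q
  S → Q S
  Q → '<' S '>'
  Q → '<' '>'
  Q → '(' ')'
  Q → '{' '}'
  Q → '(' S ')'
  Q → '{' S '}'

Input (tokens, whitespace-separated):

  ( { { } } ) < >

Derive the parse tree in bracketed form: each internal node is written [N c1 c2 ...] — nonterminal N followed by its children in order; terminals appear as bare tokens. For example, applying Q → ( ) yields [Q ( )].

S
Q S
( S ) S
( Q ) S
( { S } ) S
( { Q } ) S
( { { } } ) S
( { { } } ) Q
( { { } } ) < >

[S [Q ( [S [Q { [S [Q { }]] }]] )] [S [Q < >]]]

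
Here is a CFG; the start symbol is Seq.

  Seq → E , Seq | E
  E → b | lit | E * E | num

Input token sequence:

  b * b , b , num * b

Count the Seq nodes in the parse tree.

3

[Seq [E [E b] * [E b]] , [Seq [E b] , [Seq [E [E num] * [E b]]]]]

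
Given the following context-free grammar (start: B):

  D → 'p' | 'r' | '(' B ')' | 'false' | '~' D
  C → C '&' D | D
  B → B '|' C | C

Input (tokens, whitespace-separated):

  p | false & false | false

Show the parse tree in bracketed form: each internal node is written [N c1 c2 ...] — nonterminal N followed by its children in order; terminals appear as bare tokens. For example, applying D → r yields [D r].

B
B | C
B | C | C
C | C | C
D | C | C
p | C | C
p | C & D | C
p | D & D | C
p | false & D | C
p | false & false | C
p | false & false | D
p | false & false | false

[B [B [B [C [D p]]] | [C [C [D false]] & [D false]]] | [C [D false]]]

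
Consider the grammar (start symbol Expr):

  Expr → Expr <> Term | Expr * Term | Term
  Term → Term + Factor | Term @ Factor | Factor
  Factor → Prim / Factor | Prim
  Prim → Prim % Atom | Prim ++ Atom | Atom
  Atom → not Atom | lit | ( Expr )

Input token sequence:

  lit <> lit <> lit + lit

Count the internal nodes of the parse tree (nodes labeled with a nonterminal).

19

[Expr [Expr [Expr [Term [Factor [Prim [Atom lit]]]]] <> [Term [Factor [Prim [Atom lit]]]]] <> [Term [Term [Factor [Prim [Atom lit]]]] + [Factor [Prim [Atom lit]]]]]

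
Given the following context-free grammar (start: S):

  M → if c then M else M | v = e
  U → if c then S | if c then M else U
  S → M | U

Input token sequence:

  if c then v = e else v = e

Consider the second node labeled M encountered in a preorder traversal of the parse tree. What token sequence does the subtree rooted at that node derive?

[S [M if c then [M v = e] else [M v = e]]]

v = e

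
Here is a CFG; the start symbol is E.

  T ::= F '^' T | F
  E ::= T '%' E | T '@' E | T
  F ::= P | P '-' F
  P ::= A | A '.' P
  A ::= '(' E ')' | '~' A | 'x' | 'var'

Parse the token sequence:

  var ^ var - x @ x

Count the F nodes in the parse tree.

4

[E [T [F [P [A var]]] ^ [T [F [P [A var]] - [F [P [A x]]]]]] @ [E [T [F [P [A x]]]]]]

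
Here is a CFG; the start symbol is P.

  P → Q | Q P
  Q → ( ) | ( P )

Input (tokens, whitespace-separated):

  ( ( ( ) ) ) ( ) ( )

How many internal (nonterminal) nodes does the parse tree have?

10

[P [Q ( [P [Q ( [P [Q ( )]] )]] )] [P [Q ( )] [P [Q ( )]]]]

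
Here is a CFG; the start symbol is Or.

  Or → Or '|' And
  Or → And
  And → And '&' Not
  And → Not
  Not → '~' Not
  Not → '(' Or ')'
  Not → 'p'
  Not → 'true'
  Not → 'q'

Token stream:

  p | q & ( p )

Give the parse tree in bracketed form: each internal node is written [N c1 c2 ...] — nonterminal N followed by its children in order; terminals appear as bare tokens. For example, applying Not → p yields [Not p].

[Or [Or [And [Not p]]] | [And [And [Not q]] & [Not ( [Or [And [Not p]]] )]]]

Or
Or | And
And | And
Not | And
p | And
p | And & Not
p | Not & Not
p | q & Not
p | q & ( Or )
p | q & ( And )
p | q & ( Not )
p | q & ( p )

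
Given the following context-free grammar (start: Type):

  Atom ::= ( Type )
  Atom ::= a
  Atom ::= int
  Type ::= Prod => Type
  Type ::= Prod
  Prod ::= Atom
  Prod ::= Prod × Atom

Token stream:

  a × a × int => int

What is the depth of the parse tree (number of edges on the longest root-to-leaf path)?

5

[Type [Prod [Prod [Prod [Atom a]] × [Atom a]] × [Atom int]] => [Type [Prod [Atom int]]]]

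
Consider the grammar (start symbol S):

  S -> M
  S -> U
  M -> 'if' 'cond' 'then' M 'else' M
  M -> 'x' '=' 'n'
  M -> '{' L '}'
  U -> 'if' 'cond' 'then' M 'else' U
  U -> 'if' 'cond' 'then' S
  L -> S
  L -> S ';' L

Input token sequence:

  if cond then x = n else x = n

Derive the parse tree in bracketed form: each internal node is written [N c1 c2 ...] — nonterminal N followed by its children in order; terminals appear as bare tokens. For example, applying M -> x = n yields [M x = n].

S
M
if cond then M else M
if cond then x = n else M
if cond then x = n else x = n

[S [M if cond then [M x = n] else [M x = n]]]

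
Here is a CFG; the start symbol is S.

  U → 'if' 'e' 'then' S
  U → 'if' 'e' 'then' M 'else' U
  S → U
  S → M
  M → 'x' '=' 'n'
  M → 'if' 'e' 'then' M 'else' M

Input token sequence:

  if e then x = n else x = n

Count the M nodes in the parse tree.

3

[S [M if e then [M x = n] else [M x = n]]]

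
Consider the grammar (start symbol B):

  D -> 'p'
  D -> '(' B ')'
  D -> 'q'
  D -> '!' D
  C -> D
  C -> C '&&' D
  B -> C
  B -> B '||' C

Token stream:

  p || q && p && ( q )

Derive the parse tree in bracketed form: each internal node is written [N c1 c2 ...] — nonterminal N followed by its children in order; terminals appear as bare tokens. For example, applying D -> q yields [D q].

[B [B [C [D p]]] || [C [C [C [D q]] && [D p]] && [D ( [B [C [D q]]] )]]]

B
B || C
C || C
D || C
p || C
p || C && D
p || C && D && D
p || D && D && D
p || q && D && D
p || q && p && D
p || q && p && ( B )
p || q && p && ( C )
p || q && p && ( D )
p || q && p && ( q )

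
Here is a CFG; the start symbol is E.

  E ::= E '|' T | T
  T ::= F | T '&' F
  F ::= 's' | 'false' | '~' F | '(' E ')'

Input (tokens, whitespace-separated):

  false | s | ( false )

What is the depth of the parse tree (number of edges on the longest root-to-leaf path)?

6

[E [E [E [T [F false]]] | [T [F s]]] | [T [F ( [E [T [F false]]] )]]]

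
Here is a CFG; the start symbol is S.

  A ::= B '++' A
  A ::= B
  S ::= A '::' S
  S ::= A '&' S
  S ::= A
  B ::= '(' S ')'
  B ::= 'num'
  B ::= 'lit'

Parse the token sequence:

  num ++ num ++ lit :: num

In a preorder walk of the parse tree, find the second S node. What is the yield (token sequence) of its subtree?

num

[S [A [B num] ++ [A [B num] ++ [A [B lit]]]] :: [S [A [B num]]]]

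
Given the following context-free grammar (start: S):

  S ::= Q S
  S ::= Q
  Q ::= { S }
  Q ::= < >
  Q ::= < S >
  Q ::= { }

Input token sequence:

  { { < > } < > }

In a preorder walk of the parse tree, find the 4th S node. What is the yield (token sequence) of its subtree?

< >

[S [Q { [S [Q { [S [Q < >]] }] [S [Q < >]]] }]]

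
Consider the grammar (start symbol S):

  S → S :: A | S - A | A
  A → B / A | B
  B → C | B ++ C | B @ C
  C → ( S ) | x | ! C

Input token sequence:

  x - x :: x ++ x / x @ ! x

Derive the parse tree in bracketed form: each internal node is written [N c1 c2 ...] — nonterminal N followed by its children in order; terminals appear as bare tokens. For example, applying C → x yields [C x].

S
S :: A
S - A :: A
A - A :: A
B - A :: A
C - A :: A
x - A :: A
x - B :: A
x - C :: A
x - x :: A
x - x :: B / A
x - x :: B ++ C / A
x - x :: C ++ C / A
x - x :: x ++ C / A
x - x :: x ++ x / A
x - x :: x ++ x / B
x - x :: x ++ x / B @ C
x - x :: x ++ x / C @ C
x - x :: x ++ x / x @ C
x - x :: x ++ x / x @ ! C
x - x :: x ++ x / x @ ! x

[S [S [S [A [B [C x]]]] - [A [B [C x]]]] :: [A [B [B [C x]] ++ [C x]] / [A [B [B [C x]] @ [C ! [C x]]]]]]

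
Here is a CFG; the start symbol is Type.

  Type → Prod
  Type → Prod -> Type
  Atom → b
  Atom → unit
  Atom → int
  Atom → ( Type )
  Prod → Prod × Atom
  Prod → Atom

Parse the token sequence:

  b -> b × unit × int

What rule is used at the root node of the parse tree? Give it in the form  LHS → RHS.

Type → Prod -> Type

[Type [Prod [Atom b]] -> [Type [Prod [Prod [Prod [Atom b]] × [Atom unit]] × [Atom int]]]]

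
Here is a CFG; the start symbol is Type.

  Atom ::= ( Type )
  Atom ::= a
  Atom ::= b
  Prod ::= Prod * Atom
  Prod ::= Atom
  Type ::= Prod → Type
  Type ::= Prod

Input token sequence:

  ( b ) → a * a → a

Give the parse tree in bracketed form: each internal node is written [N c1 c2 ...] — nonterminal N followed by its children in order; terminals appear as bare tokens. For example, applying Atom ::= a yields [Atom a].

Type
Prod → Type
Atom → Type
( Type ) → Type
( Prod ) → Type
( Atom ) → Type
( b ) → Type
( b ) → Prod → Type
( b ) → Prod * Atom → Type
( b ) → Atom * Atom → Type
( b ) → a * Atom → Type
( b ) → a * a → Type
( b ) → a * a → Prod
( b ) → a * a → Atom
( b ) → a * a → a

[Type [Prod [Atom ( [Type [Prod [Atom b]]] )]] → [Type [Prod [Prod [Atom a]] * [Atom a]] → [Type [Prod [Atom a]]]]]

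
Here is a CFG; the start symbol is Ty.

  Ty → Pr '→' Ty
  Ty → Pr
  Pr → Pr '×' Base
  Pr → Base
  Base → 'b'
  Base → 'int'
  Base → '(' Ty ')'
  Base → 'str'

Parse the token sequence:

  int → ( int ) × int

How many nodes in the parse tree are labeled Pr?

4

[Ty [Pr [Base int]] → [Ty [Pr [Pr [Base ( [Ty [Pr [Base int]]] )]] × [Base int]]]]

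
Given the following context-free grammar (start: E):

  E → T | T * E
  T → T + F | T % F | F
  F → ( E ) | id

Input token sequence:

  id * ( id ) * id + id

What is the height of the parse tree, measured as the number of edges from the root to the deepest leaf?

7

[E [T [F id]] * [E [T [F ( [E [T [F id]]] )]] * [E [T [T [F id]] + [F id]]]]]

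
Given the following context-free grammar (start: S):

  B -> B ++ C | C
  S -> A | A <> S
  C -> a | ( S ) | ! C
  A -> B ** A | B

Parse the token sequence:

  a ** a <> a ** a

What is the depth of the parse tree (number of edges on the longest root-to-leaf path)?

6

[S [A [B [C a]] ** [A [B [C a]]]] <> [S [A [B [C a]] ** [A [B [C a]]]]]]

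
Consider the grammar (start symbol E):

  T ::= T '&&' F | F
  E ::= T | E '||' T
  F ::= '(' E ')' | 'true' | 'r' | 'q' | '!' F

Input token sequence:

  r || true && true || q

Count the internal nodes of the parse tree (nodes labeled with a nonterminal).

11

[E [E [E [T [F r]]] || [T [T [F true]] && [F true]]] || [T [F q]]]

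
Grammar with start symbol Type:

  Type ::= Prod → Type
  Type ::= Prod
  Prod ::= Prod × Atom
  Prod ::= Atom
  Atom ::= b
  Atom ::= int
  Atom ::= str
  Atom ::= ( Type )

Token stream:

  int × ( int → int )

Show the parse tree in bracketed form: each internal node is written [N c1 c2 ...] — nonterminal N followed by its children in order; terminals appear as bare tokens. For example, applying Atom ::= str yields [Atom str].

[Type [Prod [Prod [Atom int]] × [Atom ( [Type [Prod [Atom int]] → [Type [Prod [Atom int]]]] )]]]

Type
Prod
Prod × Atom
Atom × Atom
int × Atom
int × ( Type )
int × ( Prod → Type )
int × ( Atom → Type )
int × ( int → Type )
int × ( int → Prod )
int × ( int → Atom )
int × ( int → int )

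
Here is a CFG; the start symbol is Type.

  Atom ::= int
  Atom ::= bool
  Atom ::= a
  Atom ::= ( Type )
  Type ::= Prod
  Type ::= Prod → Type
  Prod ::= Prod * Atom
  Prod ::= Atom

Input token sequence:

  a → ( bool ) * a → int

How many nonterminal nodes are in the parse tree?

[Type [Prod [Atom a]] → [Type [Prod [Prod [Atom ( [Type [Prod [Atom bool]]] )]] * [Atom a]] → [Type [Prod [Atom int]]]]]

14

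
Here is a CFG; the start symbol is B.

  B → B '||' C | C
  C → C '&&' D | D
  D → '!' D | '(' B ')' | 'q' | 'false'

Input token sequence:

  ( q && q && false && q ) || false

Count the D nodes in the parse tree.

6

[B [B [C [D ( [B [C [C [C [C [D q]] && [D q]] && [D false]] && [D q]]] )]]] || [C [D false]]]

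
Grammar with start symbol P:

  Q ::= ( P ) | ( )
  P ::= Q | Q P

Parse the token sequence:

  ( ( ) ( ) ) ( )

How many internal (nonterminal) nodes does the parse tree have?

[P [Q ( [P [Q ( )] [P [Q ( )]]] )] [P [Q ( )]]]

8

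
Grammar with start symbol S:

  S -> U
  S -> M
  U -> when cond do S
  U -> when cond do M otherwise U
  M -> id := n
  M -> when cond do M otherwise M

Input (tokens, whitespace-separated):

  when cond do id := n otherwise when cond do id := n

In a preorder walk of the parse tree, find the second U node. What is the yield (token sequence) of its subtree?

[S [U when cond do [M id := n] otherwise [U when cond do [S [M id := n]]]]]

when cond do id := n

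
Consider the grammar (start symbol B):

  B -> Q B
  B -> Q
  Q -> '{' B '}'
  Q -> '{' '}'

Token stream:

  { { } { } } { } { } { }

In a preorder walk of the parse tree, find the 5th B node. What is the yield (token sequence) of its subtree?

{ } { }

[B [Q { [B [Q { }] [B [Q { }]]] }] [B [Q { }] [B [Q { }] [B [Q { }]]]]]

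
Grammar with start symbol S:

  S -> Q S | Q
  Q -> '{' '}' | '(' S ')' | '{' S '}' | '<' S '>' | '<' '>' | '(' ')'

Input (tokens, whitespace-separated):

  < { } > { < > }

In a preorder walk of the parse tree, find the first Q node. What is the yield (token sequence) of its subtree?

< { } >

[S [Q < [S [Q { }]] >] [S [Q { [S [Q < >]] }]]]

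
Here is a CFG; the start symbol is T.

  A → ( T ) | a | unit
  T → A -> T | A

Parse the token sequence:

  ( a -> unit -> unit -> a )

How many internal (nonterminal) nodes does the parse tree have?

10

[T [A ( [T [A a] -> [T [A unit] -> [T [A unit] -> [T [A a]]]]] )]]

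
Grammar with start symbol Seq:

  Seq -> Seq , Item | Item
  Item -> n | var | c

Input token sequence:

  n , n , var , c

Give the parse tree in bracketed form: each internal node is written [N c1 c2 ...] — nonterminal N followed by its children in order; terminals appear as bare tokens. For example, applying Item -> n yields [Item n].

Seq
Seq , Item
Seq , Item , Item
Seq , Item , Item , Item
Item , Item , Item , Item
n , Item , Item , Item
n , n , Item , Item
n , n , var , Item
n , n , var , c

[Seq [Seq [Seq [Seq [Item n]] , [Item n]] , [Item var]] , [Item c]]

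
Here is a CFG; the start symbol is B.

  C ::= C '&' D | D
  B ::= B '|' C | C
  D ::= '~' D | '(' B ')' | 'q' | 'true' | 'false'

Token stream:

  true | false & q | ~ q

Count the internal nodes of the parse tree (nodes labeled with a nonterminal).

[B [B [B [C [D true]]] | [C [C [D false]] & [D q]]] | [C [D ~ [D q]]]]

12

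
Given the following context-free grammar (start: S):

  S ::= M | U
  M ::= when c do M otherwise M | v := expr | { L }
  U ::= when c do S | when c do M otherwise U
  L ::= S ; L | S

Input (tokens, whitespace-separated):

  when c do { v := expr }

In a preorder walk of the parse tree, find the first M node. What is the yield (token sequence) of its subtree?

{ v := expr }

[S [U when c do [S [M { [L [S [M v := expr]]] }]]]]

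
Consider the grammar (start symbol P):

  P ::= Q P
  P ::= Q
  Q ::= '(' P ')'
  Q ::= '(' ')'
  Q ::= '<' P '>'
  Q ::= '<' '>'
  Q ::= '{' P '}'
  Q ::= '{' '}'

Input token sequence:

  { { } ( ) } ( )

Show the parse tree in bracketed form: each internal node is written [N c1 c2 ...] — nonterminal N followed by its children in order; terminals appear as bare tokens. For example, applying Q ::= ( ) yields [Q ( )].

[P [Q { [P [Q { }] [P [Q ( )]]] }] [P [Q ( )]]]

P
Q P
{ P } P
{ Q P } P
{ { } P } P
{ { } Q } P
{ { } ( ) } P
{ { } ( ) } Q
{ { } ( ) } ( )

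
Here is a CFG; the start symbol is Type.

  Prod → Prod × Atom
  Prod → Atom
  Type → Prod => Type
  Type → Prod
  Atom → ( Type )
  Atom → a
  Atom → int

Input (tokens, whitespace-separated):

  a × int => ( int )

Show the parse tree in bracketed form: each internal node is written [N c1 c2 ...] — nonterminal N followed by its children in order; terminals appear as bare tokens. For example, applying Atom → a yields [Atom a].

[Type [Prod [Prod [Atom a]] × [Atom int]] => [Type [Prod [Atom ( [Type [Prod [Atom int]]] )]]]]

Type
Prod => Type
Prod × Atom => Type
Atom × Atom => Type
a × Atom => Type
a × int => Type
a × int => Prod
a × int => Atom
a × int => ( Type )
a × int => ( Prod )
a × int => ( Atom )
a × int => ( int )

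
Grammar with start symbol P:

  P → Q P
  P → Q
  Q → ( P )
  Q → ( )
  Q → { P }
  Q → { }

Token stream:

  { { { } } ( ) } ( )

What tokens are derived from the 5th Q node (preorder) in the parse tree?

( )

[P [Q { [P [Q { [P [Q { }]] }] [P [Q ( )]]] }] [P [Q ( )]]]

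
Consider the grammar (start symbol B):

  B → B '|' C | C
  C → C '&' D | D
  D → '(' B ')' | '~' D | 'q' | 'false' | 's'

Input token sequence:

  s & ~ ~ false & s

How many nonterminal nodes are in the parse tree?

9

[B [C [C [C [D s]] & [D ~ [D ~ [D false]]]] & [D s]]]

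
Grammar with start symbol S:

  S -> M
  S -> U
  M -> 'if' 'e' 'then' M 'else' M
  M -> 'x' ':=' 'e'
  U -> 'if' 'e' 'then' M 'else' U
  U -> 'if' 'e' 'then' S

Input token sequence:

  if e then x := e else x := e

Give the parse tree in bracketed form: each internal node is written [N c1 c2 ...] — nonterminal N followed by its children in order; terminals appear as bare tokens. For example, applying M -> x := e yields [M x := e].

[S [M if e then [M x := e] else [M x := e]]]

S
M
if e then M else M
if e then x := e else M
if e then x := e else x := e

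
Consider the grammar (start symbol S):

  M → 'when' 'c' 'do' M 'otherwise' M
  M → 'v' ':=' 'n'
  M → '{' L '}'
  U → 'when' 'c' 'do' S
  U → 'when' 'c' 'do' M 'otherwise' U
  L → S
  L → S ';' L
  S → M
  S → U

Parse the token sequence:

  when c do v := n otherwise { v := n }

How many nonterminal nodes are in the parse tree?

[S [M when c do [M v := n] otherwise [M { [L [S [M v := n]]] }]]]

7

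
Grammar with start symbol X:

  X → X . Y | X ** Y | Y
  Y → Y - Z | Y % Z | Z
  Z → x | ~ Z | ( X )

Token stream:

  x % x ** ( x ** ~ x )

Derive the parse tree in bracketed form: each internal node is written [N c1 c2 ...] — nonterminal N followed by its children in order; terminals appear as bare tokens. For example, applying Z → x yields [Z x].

X
X ** Y
Y ** Y
Y % Z ** Y
Z % Z ** Y
x % Z ** Y
x % x ** Y
x % x ** Z
x % x ** ( X )
x % x ** ( X ** Y )
x % x ** ( Y ** Y )
x % x ** ( Z ** Y )
x % x ** ( x ** Y )
x % x ** ( x ** Z )
x % x ** ( x ** ~ Z )
x % x ** ( x ** ~ x )

[X [X [Y [Y [Z x]] % [Z x]]] ** [Y [Z ( [X [X [Y [Z x]]] ** [Y [Z ~ [Z x]]]] )]]]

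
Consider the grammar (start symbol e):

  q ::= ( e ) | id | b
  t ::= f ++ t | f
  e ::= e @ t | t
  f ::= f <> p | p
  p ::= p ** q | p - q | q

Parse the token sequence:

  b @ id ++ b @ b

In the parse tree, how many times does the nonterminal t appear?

[e [e [e [t [f [p [q b]]]]] @ [t [f [p [q id]]] ++ [t [f [p [q b]]]]]] @ [t [f [p [q b]]]]]

4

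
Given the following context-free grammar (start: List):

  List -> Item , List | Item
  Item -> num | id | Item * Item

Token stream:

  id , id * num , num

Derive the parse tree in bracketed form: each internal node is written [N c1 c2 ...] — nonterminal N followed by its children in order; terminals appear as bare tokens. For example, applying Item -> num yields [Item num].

[List [Item id] , [List [Item [Item id] * [Item num]] , [List [Item num]]]]

List
Item , List
id , List
id , Item , List
id , Item * Item , List
id , id * Item , List
id , id * num , List
id , id * num , Item
id , id * num , num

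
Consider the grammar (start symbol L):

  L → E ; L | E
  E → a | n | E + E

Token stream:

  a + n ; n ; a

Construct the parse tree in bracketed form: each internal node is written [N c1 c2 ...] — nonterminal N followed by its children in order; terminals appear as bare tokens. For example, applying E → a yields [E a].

L
E ; L
E + E ; L
a + E ; L
a + n ; L
a + n ; E ; L
a + n ; n ; L
a + n ; n ; E
a + n ; n ; a

[L [E [E a] + [E n]] ; [L [E n] ; [L [E a]]]]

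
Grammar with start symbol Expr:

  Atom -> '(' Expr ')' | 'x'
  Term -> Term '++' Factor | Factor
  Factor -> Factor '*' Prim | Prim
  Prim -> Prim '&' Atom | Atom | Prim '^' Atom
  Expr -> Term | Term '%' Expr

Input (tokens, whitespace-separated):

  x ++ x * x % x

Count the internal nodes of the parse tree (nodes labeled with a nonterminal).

17

[Expr [Term [Term [Factor [Prim [Atom x]]]] ++ [Factor [Factor [Prim [Atom x]]] * [Prim [Atom x]]]] % [Expr [Term [Factor [Prim [Atom x]]]]]]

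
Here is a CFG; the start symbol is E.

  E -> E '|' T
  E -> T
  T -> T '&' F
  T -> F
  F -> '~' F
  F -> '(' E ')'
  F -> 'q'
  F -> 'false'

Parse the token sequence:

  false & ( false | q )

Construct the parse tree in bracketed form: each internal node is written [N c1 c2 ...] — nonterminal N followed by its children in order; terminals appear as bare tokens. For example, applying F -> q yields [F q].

[E [T [T [F false]] & [F ( [E [E [T [F false]]] | [T [F q]]] )]]]

E
T
T & F
F & F
false & F
false & ( E )
false & ( E | T )
false & ( T | T )
false & ( F | T )
false & ( false | T )
false & ( false | F )
false & ( false | q )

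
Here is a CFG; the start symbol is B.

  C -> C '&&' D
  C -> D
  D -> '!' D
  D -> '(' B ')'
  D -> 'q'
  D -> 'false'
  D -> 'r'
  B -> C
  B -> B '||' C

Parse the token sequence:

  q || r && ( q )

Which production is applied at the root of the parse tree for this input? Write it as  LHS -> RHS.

[B [B [C [D q]]] || [C [C [D r]] && [D ( [B [C [D q]]] )]]]

B -> B '||' C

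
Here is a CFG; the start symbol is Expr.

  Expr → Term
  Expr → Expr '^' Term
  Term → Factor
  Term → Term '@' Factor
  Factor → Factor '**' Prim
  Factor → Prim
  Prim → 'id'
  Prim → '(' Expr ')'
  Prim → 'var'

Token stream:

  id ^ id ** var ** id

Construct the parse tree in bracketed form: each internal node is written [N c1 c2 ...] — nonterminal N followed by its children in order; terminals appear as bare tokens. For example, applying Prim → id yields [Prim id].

[Expr [Expr [Term [Factor [Prim id]]]] ^ [Term [Factor [Factor [Factor [Prim id]] ** [Prim var]] ** [Prim id]]]]

Expr
Expr ^ Term
Term ^ Term
Factor ^ Term
Prim ^ Term
id ^ Term
id ^ Factor
id ^ Factor ** Prim
id ^ Factor ** Prim ** Prim
id ^ Prim ** Prim ** Prim
id ^ id ** Prim ** Prim
id ^ id ** var ** Prim
id ^ id ** var ** id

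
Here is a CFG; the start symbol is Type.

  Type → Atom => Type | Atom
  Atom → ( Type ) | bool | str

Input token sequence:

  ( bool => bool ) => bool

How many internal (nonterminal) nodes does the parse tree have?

8

[Type [Atom ( [Type [Atom bool] => [Type [Atom bool]]] )] => [Type [Atom bool]]]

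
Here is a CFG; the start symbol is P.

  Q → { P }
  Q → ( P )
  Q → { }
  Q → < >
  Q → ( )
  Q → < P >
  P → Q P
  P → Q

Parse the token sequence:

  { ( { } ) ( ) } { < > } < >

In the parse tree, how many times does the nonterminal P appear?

7

[P [Q { [P [Q ( [P [Q { }]] )] [P [Q ( )]]] }] [P [Q { [P [Q < >]] }] [P [Q < >]]]]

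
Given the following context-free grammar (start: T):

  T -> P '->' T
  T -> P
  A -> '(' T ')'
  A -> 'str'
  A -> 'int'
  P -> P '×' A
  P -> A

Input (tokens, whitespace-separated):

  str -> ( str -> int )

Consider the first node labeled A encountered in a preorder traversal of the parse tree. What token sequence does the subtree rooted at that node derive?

[T [P [A str]] -> [T [P [A ( [T [P [A str]] -> [T [P [A int]]]] )]]]]

str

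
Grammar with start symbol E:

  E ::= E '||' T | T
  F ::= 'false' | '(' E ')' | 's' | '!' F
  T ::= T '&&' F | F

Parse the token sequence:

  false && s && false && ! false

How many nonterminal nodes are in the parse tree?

10

[E [T [T [T [T [F false]] && [F s]] && [F false]] && [F ! [F false]]]]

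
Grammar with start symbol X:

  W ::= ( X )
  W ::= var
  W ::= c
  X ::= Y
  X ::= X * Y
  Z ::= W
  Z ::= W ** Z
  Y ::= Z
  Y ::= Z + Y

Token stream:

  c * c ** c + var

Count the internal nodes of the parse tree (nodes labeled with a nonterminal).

[X [X [Y [Z [W c]]]] * [Y [Z [W c] ** [Z [W c]]] + [Y [Z [W var]]]]]

13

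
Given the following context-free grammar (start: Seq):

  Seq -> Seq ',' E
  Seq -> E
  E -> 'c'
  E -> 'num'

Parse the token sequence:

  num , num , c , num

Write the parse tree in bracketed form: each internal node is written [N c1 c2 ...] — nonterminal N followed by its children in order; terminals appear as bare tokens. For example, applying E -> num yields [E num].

Seq
Seq , E
Seq , E , E
Seq , E , E , E
E , E , E , E
num , E , E , E
num , num , E , E
num , num , c , E
num , num , c , num

[Seq [Seq [Seq [Seq [E num]] , [E num]] , [E c]] , [E num]]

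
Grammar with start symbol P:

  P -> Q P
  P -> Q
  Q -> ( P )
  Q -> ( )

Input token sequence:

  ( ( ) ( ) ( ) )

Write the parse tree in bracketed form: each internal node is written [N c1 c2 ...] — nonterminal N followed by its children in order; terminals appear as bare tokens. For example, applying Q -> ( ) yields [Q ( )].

[P [Q ( [P [Q ( )] [P [Q ( )] [P [Q ( )]]]] )]]

P
Q
( P )
( Q P )
( ( ) P )
( ( ) Q P )
( ( ) ( ) P )
( ( ) ( ) Q )
( ( ) ( ) ( ) )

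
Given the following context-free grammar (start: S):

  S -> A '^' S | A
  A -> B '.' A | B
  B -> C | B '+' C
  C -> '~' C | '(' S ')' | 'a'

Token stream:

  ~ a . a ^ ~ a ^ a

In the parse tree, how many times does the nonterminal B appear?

4

[S [A [B [C ~ [C a]]] . [A [B [C a]]]] ^ [S [A [B [C ~ [C a]]]] ^ [S [A [B [C a]]]]]]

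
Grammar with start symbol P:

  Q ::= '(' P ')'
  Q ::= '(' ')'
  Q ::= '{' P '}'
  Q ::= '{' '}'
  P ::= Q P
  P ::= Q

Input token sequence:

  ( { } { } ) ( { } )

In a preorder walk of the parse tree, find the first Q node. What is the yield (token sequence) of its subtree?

[P [Q ( [P [Q { }] [P [Q { }]]] )] [P [Q ( [P [Q { }]] )]]]

( { } { } )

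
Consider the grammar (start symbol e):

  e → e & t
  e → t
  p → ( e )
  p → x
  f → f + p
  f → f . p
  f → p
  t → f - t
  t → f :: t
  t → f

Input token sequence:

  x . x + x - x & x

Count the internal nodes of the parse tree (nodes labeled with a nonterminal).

15

[e [e [t [f [f [f [p x]] . [p x]] + [p x]] - [t [f [p x]]]]] & [t [f [p x]]]]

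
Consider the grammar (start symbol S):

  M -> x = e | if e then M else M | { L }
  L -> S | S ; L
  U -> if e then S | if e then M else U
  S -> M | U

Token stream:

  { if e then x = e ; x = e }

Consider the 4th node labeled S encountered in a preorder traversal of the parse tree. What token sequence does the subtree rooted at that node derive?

[S [M { [L [S [U if e then [S [M x = e]]]] ; [L [S [M x = e]]]] }]]

x = e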